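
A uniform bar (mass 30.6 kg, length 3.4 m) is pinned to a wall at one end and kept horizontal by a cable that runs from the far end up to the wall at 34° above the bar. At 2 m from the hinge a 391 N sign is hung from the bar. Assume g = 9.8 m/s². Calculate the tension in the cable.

T ≈ 679 N

Take torques about the hinge: T sin 34° · 3.4 = 30.6×9.8×1.7 + 391×2 = 1291.8 N·m.
So T = 1291.8 / (0.5592 × 3.4) = 679.44 N.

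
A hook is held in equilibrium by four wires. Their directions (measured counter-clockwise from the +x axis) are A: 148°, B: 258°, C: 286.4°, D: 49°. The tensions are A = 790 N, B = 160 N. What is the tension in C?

Resolve: ΣF_x = 790 cos 148° + 160 cos 258° + T_C cos 286.4° + T_D cos 49° = 0.
        ΣF_y = 790 sin 148° + 160 sin 258° + T_C sin 286.4° + T_D sin 49° = 0.
The known terms sum to (-703.2, 262.1) N, so 0.2823 T_C + 0.6561 T_D = 703.2 and -0.9593 T_C + 0.7547 T_D = -262.1.
Solving simultaneously: T_C = 834.1 N, T_D = 712.9 N.

T_C ≈ 834 N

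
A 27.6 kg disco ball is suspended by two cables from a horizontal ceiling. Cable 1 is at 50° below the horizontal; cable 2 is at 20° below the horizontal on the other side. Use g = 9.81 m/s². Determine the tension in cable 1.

Weight W = 27.6 × 9.81 = 270.8 N acts straight down.
Horizontal: T_1 cos 50° = T_2 cos 20°  →  T_2 = 0.684 T_1.
Vertical: T_1 sin 50° + T_2 sin 20° = 270.8.
Substituting the horizontal relation into the vertical equation gives 1 T_1 = 270.8, so T_1 = 270.8 N.

T_1 ≈ 271 N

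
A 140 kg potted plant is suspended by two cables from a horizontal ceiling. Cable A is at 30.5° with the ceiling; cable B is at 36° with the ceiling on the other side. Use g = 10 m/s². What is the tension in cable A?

Weight W = 140 × 10 = 1400 N acts straight down.
Horizontal: T_A cos 30.5° = T_B cos 36°  →  T_B = 1.065 T_A.
Vertical: T_A sin 30.5° + T_B sin 36° = 1400.
Substituting the horizontal relation into the vertical equation gives 1.134 T_A = 1400, so T_A = 1235 N.

T_A ≈ 1240 N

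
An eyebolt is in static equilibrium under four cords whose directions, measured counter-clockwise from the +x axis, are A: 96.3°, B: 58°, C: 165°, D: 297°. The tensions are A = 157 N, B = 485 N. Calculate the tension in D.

T_D ≈ 821 N

Resolve: ΣF_x = 157 cos 96.3° + 485 cos 58° + T_C cos 165° + T_D cos 297° = 0.
        ΣF_y = 157 sin 96.3° + 485 sin 58° + T_C sin 165° + T_D sin 297° = 0.
The known terms sum to (239.8, 567.4) N, so -0.9659 T_C + 0.4540 T_D = -239.8 and 0.2588 T_C − 0.8910 T_D = -567.4.
Solving simultaneously: T_C = 634.1 N, T_D = 820.9 N.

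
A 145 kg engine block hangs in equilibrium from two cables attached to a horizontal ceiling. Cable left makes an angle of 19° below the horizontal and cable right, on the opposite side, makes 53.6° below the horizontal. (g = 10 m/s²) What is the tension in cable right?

T_right ≈ 1440 N

Weight W = 145 × 10 = 1450 N acts straight down.
Horizontal: T_left cos 19° = T_right cos 53.6°  →  T_left = 0.6276 T_right.
Vertical: T_left sin 19° + T_right sin 53.6° = 1450.
Substituting the horizontal relation into the vertical equation gives 1.009 T_right = 1450, so T_right = 1437 N.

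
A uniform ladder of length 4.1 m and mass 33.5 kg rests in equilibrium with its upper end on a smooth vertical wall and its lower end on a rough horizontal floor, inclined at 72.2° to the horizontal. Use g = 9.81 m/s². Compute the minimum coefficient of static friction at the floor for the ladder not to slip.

ΣF_y = 0: N_floor = 33.5×9.81 = 328.63 N.
Torques about the foot: N_wall · 4.1 sin 72.2° = 33.5×9.81×2.05 cos 72.2° → N_wall = 52.757 N.
ΣF_x = 0: f_floor = N_wall = 52.757 N.
μ_min = f_floor / N_floor = 52.757 / 328.63 = 0.1605.

μ_min ≈ 0.161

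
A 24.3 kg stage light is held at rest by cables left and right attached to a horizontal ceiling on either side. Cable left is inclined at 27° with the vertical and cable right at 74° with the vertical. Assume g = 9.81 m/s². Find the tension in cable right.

Angles from the horizontal: cable left is 90° − 27° = 63°, cable right is 90° − 74° = 16°.
Weight W = 24.3 × 9.81 = 238.4 N acts straight down.
Horizontal: T_left cos 63° = T_right cos 16°  →  T_left = 2.117 T_right.
Vertical: T_left sin 63° + T_right sin 16° = 238.4.
Substituting the horizontal relation into the vertical equation gives 2.162 T_right = 238.4, so T_right = 110.2 N.

T_right ≈ 110 N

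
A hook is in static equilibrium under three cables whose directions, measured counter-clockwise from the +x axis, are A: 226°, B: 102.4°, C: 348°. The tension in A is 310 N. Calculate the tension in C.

Resolve: ΣF_x = 310 cos 226° + T_B cos 102.4° + T_C cos 348° = 0.
        ΣF_y = 310 sin 226° + T_B sin 102.4° + T_C sin 348° = 0.
The known terms sum to (-215.3, -223) N, so -0.2147 T_B + 0.9781 T_C = 215.3 and 0.9767 T_B − 0.2079 T_C = 223.
Solving simultaneously: T_B = 288.7 N, T_C = 283.5 N.

T_C ≈ 284 N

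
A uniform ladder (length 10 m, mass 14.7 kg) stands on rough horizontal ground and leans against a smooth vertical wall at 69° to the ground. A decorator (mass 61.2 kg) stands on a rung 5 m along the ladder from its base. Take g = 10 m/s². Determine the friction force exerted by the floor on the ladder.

Torques about the foot: N_wall · 10 sin 69° = 14.7×10×5 cos 69° + 61.2×10×5 cos 69° → N_wall = 145.68 N.
ΣF_x = 0: f_floor = N_wall = 145.68 N.

f ≈ 146 N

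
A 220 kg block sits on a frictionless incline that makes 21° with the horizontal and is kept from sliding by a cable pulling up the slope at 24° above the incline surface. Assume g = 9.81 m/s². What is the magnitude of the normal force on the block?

N ≈ 1670 N

Take axes along and perpendicular to the incline. Weight components: W sin 21° = 773.4 N down-slope, W cos 21° = 2015 N into the surface.
Along incline: T cos 24° = W sin 21° → T = 846.6 N.
Perpendicular: N = W cos 21° − T sin 24° = 1671 N.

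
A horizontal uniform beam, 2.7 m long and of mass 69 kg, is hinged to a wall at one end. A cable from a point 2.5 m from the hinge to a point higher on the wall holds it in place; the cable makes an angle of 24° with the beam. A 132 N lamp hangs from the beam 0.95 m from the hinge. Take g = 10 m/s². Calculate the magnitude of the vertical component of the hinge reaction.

Take torques about the hinge: T sin 24° · 2.5 = 69×10×1.35 + 132×0.95 = 1056.9 N·m.
So T = 1056.9 / (0.4067 × 2.5) = 1039.4 N.
ΣF_y = 0: H_y = (69×10 + 132) − T sin 24° = 822 − 422.76 = 399.24 N.

|H_y| ≈ 399 N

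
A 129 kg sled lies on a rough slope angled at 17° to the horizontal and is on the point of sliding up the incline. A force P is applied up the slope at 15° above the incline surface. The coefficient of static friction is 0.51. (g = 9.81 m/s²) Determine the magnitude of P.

P ≈ 899 N

On the verge of sliding up the incline, friction equals μN and acts down the slope.
Perpendicular: N + P sin 15° = W cos 17° = 1210 N.
Along incline: P cos 15° = W sin 17° + μN  with W sin 17° = 370 N.
Solving the pair for P and N: P = 899.1 N, N = 977.5 N (and f = μN = 498.5 N).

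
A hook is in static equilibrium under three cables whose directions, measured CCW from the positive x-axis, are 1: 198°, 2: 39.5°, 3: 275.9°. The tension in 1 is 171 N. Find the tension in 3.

T_3 ≈ 75.2 N

Resolve: ΣF_x = 171 cos 198° + T_2 cos 39.5° + T_3 cos 275.9° = 0.
        ΣF_y = 171 sin 198° + T_2 sin 39.5° + T_3 sin 275.9° = 0.
The known terms sum to (-162.6, -52.84) N, so 0.7716 T_2 + 0.1028 T_3 = 162.6 and 0.6361 T_2 − 0.9947 T_3 = 52.84.
Solving simultaneously: T_2 = 200.7 N, T_3 = 75.24 N.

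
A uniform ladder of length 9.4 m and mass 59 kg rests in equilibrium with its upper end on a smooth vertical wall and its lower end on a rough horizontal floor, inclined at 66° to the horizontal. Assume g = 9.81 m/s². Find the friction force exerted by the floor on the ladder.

f ≈ 129 N

Torques about the foot: N_wall · 9.4 sin 66° = 59×9.81×4.7 cos 66° → N_wall = 128.85 N.
ΣF_x = 0: f_floor = N_wall = 128.85 N.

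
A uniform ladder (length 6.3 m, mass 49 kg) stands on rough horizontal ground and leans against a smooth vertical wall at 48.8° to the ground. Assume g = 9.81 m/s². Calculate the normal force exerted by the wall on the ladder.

Torques about the foot: N_wall · 6.3 sin 48.8° = 49×9.81×3.15 cos 48.8° → N_wall = 210.41 N.

N_wall ≈ 210 N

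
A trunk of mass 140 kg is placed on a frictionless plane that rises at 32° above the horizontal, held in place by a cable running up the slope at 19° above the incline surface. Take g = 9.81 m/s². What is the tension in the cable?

T ≈ 770 N

Take axes along and perpendicular to the incline. Weight components: W sin 32° = 727.8 N down-slope, W cos 32° = 1165 N into the surface.
Along incline: T cos 19° = W sin 32° → T = 769.7 N.
Perpendicular: N = W cos 32° − T sin 19° = 914.1 N.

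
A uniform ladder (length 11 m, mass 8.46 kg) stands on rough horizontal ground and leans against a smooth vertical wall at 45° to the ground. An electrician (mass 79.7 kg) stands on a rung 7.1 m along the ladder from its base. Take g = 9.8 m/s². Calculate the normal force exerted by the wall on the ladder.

Torques about the foot: N_wall · 11 sin 45° = 8.46×9.8×5.5 cos 45° + 79.7×9.8×7.1 cos 45° → N_wall = 545.59 N.

N_wall ≈ 546 N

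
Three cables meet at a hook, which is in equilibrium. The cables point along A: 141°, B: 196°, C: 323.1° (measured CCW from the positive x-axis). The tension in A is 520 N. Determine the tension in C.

Resolve: ΣF_x = 520 cos 141° + T_B cos 196° + T_C cos 323.1° = 0.
        ΣF_y = 520 sin 141° + T_B sin 196° + T_C sin 323.1° = 0.
The known terms sum to (-404.1, 327.2) N, so -0.9613 T_B + 0.7997 T_C = 404.1 and -0.2756 T_B − 0.6004 T_C = -327.2.
Solving simultaneously: T_B = 23.89 N, T_C = 534.1 N.

T_C ≈ 534 N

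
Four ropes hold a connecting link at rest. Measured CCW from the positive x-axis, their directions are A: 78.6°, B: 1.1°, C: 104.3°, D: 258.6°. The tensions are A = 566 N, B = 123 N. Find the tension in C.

Resolve: ΣF_x = 566 cos 78.6° + 123 cos 1.1° + T_C cos 104.3° + T_D cos 258.6° = 0.
        ΣF_y = 566 sin 78.6° + 123 sin 1.1° + T_C sin 104.3° + T_D sin 258.6° = 0.
The known terms sum to (234.9, 557.2) N, so -0.2470 T_C − 0.1977 T_D = -234.9 and 0.9690 T_C − 0.9803 T_D = -557.2.
Solving simultaneously: T_C = 276.9 N, T_D = 842.1 N.

T_C ≈ 277 N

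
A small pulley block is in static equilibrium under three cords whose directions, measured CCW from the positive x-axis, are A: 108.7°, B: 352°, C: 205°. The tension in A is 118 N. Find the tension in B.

Resolve: ΣF_x = 118 cos 108.7° + T_B cos 352° + T_C cos 205° = 0.
        ΣF_y = 118 sin 108.7° + T_B sin 352° + T_C sin 205° = 0.
The known terms sum to (-37.83, 111.8) N, so 0.9903 T_B − 0.9063 T_C = 37.83 and -0.1392 T_B − 0.4226 T_C = -111.8.
Solving simultaneously: T_B = 215.3 N, T_C = 193.6 N.

T_B ≈ 215 N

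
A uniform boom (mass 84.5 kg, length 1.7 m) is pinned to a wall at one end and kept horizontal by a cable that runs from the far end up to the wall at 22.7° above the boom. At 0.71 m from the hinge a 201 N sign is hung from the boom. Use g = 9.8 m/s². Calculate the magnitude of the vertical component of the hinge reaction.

Take torques about the hinge: T sin 22.7° · 1.7 = 84.5×9.8×0.85 + 201×0.71 = 846.6 N·m.
So T = 846.6 / (0.3859 × 1.7) = 1290.5 N.
ΣF_y = 0: H_y = (84.5×9.8 + 201) − T sin 22.7° = 1029.1 − 498 = 531.1 N.

|H_y| ≈ 531 N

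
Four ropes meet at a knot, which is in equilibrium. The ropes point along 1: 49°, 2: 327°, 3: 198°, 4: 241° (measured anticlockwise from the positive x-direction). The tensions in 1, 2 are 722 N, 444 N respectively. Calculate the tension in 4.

Resolve: ΣF_x = 722 cos 49° + 444 cos 327° + T_3 cos 198° + T_4 cos 241° = 0.
        ΣF_y = 722 sin 49° + 444 sin 327° + T_3 sin 198° + T_4 sin 241° = 0.
The known terms sum to (846, 303.1) N, so -0.9511 T_3 − 0.4848 T_4 = -846 and -0.3090 T_3 − 0.8746 T_4 = -303.1.
Solving simultaneously: T_3 = 869.5 N, T_4 = 39.30 N.

T_4 ≈ 39.3 N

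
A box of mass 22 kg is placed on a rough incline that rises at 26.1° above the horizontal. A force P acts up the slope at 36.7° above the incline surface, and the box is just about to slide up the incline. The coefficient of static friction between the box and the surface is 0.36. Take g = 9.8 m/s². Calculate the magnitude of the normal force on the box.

N ≈ 96.9 N

On the verge of sliding up the incline, friction equals μN and acts down the slope.
Perpendicular: N + P sin 36.7° = W cos 26.1° = 193.6 N.
Along incline: P cos 36.7° = W sin 26.1° + μN  with W sin 26.1° = 94.85 N.
Solving the pair for P and N: P = 161.8 N, N = 96.91 N (and f = μN = 34.89 N).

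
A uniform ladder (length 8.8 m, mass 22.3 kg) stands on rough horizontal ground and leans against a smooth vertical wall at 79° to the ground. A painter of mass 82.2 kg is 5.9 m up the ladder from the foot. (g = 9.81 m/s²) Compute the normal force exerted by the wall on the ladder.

Torques about the foot: N_wall · 8.8 sin 79° = 22.3×9.81×4.4 cos 79° + 82.2×9.81×5.9 cos 79° → N_wall = 126.35 N.

N_wall ≈ 126 N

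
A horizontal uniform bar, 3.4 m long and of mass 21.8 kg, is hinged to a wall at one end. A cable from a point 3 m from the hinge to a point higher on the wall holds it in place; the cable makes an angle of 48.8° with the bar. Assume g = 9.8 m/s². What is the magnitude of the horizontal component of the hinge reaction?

H_x ≈ 106 N

Take torques about the hinge: T sin 48.8° · 3 = 21.8×9.8×1.7 = 363.19 N·m.
So T = 363.19 / (0.7524 × 3) = 160.9 N.
ΣF_x = 0: H_x = T cos 48.8° = 105.98 N.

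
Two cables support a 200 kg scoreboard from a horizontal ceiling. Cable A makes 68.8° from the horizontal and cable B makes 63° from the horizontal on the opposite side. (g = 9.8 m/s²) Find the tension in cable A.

T_A ≈ 1190 N

Weight W = 200 × 9.8 = 1960 N acts straight down.
Horizontal: T_A cos 68.8° = T_B cos 63°  →  T_B = 0.7965 T_A.
Vertical: T_A sin 68.8° + T_B sin 63° = 1960.
Substituting the horizontal relation into the vertical equation gives 1.642 T_A = 1960, so T_A = 1194 N.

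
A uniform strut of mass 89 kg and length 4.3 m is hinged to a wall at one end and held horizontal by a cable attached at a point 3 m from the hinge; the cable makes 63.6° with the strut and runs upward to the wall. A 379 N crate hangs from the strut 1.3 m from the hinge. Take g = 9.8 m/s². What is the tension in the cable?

Take torques about the hinge: T sin 63.6° · 3 = 89×9.8×2.15 + 379×1.3 = 2367.9 N·m.
So T = 2367.9 / (0.8957 × 3) = 881.21 N.

T ≈ 881 N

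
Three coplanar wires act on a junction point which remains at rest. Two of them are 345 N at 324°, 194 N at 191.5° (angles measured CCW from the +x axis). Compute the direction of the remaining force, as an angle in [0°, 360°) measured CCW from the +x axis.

Sum the known components: ΣF_x = 89.01 N, ΣF_y = -241.5 N.
For equilibrium the remaining force must supply (−ΣF_x, −ΣF_y) = (-89.01, 241.5) N.
Magnitude = √((-89.01)² + (241.5)²) = 257.3 N; direction = atan2(241.5, -89.01) = 110.2°.

θ ≈ 110°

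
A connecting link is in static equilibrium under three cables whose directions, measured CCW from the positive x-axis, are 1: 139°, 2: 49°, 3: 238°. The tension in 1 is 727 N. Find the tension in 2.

T_2 ≈ 4590 N

Resolve: ΣF_x = 727 cos 139° + T_2 cos 49° + T_3 cos 238° = 0.
        ΣF_y = 727 sin 139° + T_2 sin 49° + T_3 sin 238° = 0.
The known terms sum to (-548.7, 477) N, so 0.6561 T_2 − 0.5299 T_3 = 548.7 and 0.7547 T_2 − 0.8480 T_3 = -477.
Solving simultaneously: T_2 = 4590 N, T_3 = 4647 N.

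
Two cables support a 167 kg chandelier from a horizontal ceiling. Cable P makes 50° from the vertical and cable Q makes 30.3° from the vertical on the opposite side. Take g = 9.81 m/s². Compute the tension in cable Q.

T_Q ≈ 1270 N

Angles from the horizontal: cable P is 90° − 50° = 40°, cable Q is 90° − 30.3° = 59.7°.
Weight W = 167 × 9.81 = 1638 N acts straight down.
Horizontal: T_P cos 40° = T_Q cos 59.7°  →  T_P = 0.6586 T_Q.
Vertical: T_P sin 40° + T_Q sin 59.7° = 1638.
Substituting the horizontal relation into the vertical equation gives 1.287 T_Q = 1638, so T_Q = 1273 N.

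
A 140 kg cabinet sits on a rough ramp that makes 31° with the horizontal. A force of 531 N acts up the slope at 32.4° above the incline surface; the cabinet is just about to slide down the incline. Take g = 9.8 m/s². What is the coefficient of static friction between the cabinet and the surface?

On the verge of sliding down the incline, friction is at its maximum μN and acts up the slope.
Perpendicular to incline: N = W cos 31° − P sin 32.4° = 1176 − 284.5 = 891.5 N.
Along incline: P cos 32.4° + μN = W sin 31° → μ = (W sin 31° − P cos 32.4°) / N = 0.2897.

μ ≈ 0.290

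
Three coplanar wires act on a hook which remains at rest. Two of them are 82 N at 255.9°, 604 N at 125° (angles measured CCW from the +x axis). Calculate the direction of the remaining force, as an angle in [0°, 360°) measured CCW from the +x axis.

Sum the known components: ΣF_x = -366.4 N, ΣF_y = 415.2 N.
For equilibrium the remaining force must supply (−ΣF_x, −ΣF_y) = (366.4, -415.2) N.
Magnitude = √((366.4)² + (-415.2)²) = 553.8 N; direction = atan2(-415.2, 366.4) = 311.4°.

θ ≈ 311°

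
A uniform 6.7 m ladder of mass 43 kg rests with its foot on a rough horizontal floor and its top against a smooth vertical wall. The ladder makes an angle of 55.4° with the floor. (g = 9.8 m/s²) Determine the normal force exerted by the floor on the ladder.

N_floor ≈ 421 N

ΣF_y = 0: N_floor = 43×9.8 = 421.4 N.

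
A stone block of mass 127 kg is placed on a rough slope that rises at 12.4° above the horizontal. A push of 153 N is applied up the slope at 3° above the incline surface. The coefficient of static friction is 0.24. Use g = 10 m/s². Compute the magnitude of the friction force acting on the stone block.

Axes along / perpendicular to the incline. W sin 12.4° = 272.7 N down-slope; W cos 12.4° = 1240 N into the surface.
Perpendicular: N = W cos 12.4° − P sin 3° = 1240 − 8.007 = 1232 N.
Along incline: P cos 3° + f = W sin 12.4° (friction acts up-slope) → f = 272.7 − 152.8 = 119.9 N.
|f| = 119.9 N ≤ μN = 295.8 N, so the stone block is indeed static.

f ≈ 120 N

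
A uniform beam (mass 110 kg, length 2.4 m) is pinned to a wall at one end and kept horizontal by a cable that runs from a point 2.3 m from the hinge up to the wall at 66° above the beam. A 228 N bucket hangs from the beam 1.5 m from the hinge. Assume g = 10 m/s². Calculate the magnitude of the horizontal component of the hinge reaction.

Take torques about the hinge: T sin 66° · 2.3 = 110×10×1.2 + 228×1.5 = 1662 N·m.
So T = 1662 / (0.9135 × 2.3) = 790.99 N.
ΣF_x = 0: H_x = T cos 66° = 321.73 N.

H_x ≈ 322 N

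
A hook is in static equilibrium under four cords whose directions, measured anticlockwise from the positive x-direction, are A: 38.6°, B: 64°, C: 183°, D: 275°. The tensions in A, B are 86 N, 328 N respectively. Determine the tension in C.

Resolve: ΣF_x = 86 cos 38.6° + 328 cos 64° + T_C cos 183° + T_D cos 275° = 0.
        ΣF_y = 86 sin 38.6° + 328 sin 64° + T_C sin 183° + T_D sin 275° = 0.
The known terms sum to (211, 348.5) N, so -0.9986 T_C + 0.0872 T_D = -211 and -0.0523 T_C − 0.9962 T_D = -348.5.
Solving simultaneously: T_C = 240.7 N, T_D = 337.1 N.

T_C ≈ 241 N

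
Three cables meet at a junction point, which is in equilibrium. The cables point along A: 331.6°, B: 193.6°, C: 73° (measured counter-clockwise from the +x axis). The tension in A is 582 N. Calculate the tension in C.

Resolve: ΣF_x = 582 cos 331.6° + T_B cos 193.6° + T_C cos 73° = 0.
        ΣF_y = 582 sin 331.6° + T_B sin 193.6° + T_C sin 73° = 0.
The known terms sum to (512, -276.8) N, so -0.9720 T_B + 0.2924 T_C = -512 and -0.2351 T_B + 0.9563 T_C = 276.8.
Solving simultaneously: T_B = 662.8 N, T_C = 452.4 N.

T_C ≈ 452 N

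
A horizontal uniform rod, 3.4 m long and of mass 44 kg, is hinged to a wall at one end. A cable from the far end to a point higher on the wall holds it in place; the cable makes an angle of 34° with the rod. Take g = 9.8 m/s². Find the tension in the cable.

Take torques about the hinge: T sin 34° · 3.4 = 44×9.8×1.7 = 733.04 N·m.
So T = 733.04 / (0.5592 × 3.4) = 385.56 N.

T ≈ 386 N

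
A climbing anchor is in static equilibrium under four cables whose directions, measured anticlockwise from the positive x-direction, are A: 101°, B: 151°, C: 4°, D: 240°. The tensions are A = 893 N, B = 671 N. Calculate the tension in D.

Resolve: ΣF_x = 893 cos 101° + 671 cos 151° + T_C cos 4° + T_D cos 240° = 0.
        ΣF_y = 893 sin 101° + 671 sin 151° + T_C sin 4° + T_D sin 240° = 0.
The known terms sum to (-757.3, 1202) N, so 0.9976 T_C − 0.5000 T_D = 757.3 and 0.0698 T_C − 0.8660 T_D = -1202.
Solving simultaneously: T_C = 1516 N, T_D = 1510 N.

T_D ≈ 1510 N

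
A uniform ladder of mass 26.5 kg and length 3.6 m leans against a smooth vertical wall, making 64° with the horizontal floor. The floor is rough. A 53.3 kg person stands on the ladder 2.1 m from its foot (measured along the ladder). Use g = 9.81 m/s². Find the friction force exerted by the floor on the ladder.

f ≈ 212 N

Torques about the foot: N_wall · 3.6 sin 64° = 26.5×9.81×1.8 cos 64° + 53.3×9.81×2.1 cos 64° → N_wall = 212.16 N.
ΣF_x = 0: f_floor = N_wall = 212.16 N.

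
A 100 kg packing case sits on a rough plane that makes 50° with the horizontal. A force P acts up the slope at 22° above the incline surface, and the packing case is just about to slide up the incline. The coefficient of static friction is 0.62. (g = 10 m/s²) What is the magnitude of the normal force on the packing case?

On the verge of sliding up the incline, friction equals μN and acts down the slope.
Perpendicular: N + P sin 22° = W cos 50° = 642.8 N.
Along incline: P cos 22° = W sin 50° + μN  with W sin 50° = 766 N.
Solving the pair for P and N: P = 1004 N, N = 266.5 N (and f = μN = 165.2 N).

N ≈ 267 N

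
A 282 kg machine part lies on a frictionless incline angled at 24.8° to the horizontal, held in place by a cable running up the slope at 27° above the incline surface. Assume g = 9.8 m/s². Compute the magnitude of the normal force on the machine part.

Take axes along and perpendicular to the incline. Weight components: W sin 24.8° = 1159 N down-slope, W cos 24.8° = 2509 N into the surface.
Along incline: T cos 27° = W sin 24.8° → T = 1301 N.
Perpendicular: N = W cos 24.8° − T sin 27° = 1918 N.

N ≈ 1920 N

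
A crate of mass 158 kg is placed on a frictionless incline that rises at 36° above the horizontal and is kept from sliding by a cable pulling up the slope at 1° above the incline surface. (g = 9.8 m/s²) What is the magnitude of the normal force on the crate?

Take axes along and perpendicular to the incline. Weight components: W sin 36° = 910.1 N down-slope, W cos 36° = 1253 N into the surface.
Along incline: T cos 1° = W sin 36° → T = 910.3 N.
Perpendicular: N = W cos 36° − T sin 1° = 1237 N.

N ≈ 1240 N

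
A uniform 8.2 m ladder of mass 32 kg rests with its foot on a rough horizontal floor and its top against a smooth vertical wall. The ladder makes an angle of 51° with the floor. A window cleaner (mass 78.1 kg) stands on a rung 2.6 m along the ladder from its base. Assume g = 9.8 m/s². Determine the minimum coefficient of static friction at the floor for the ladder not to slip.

ΣF_y = 0: N_floor = 32×9.8 + 78.1×9.8 = 1079 N.
Torques about the foot: N_wall · 8.2 sin 51° = 32×9.8×4.1 cos 51° + 78.1×9.8×2.6 cos 51° → N_wall = 323.49 N.
ΣF_x = 0: f_floor = N_wall = 323.49 N.
μ_min = f_floor / N_floor = 323.49 / 1079 = 0.2998.

μ_min ≈ 0.300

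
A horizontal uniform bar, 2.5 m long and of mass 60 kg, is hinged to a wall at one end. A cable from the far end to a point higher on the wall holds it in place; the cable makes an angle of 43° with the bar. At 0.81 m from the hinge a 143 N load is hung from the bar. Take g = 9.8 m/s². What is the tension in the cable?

T ≈ 499 N

Take torques about the hinge: T sin 43° · 2.5 = 60×9.8×1.25 + 143×0.81 = 850.83 N·m.
So T = 850.83 / (0.6820 × 2.5) = 499.02 N.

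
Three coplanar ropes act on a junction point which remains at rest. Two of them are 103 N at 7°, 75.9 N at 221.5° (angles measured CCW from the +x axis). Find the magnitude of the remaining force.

F ≈ 59 N

Sum the known components: ΣF_x = 45.39 N, ΣF_y = -37.74 N.
For equilibrium the remaining force must supply (−ΣF_x, −ΣF_y) = (-45.39, 37.74) N.
Magnitude = √((-45.39)² + (37.74)²) = 59.03 N; direction = atan2(37.74, -45.39) = 140.3°.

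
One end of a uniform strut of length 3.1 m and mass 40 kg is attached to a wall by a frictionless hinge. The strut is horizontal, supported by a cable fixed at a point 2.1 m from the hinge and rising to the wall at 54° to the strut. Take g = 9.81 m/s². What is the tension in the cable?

T ≈ 358 N

Take torques about the hinge: T sin 54° · 2.1 = 40×9.81×1.55 = 608.22 N·m.
So T = 608.22 / (0.8090 × 2.1) = 358 N.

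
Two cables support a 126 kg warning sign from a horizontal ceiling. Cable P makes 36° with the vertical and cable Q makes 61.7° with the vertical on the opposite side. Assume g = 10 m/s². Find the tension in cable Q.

Angles from the horizontal: cable P is 90° − 36° = 54°, cable Q is 90° − 61.7° = 28.3°.
Weight W = 126 × 10 = 1260 N acts straight down.
Horizontal: T_P cos 54° = T_Q cos 28.3°  →  T_P = 1.498 T_Q.
Vertical: T_P sin 54° + T_Q sin 28.3° = 1260.
Substituting the horizontal relation into the vertical equation gives 1.686 T_Q = 1260, so T_Q = 747.3 N.

T_Q ≈ 747 N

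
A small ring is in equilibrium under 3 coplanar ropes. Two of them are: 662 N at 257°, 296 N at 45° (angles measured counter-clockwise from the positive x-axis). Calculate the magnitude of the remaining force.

F ≈ 440 N

Sum the known components: ΣF_x = 60.39 N, ΣF_y = -435.7 N.
For equilibrium the remaining force must supply (−ΣF_x, −ΣF_y) = (-60.39, 435.7) N.
Magnitude = √((-60.39)² + (435.7)²) = 439.9 N; direction = atan2(435.7, -60.39) = 97.9°.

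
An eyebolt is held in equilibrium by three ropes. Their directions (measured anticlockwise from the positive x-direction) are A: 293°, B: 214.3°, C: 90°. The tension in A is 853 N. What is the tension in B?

Resolve: ΣF_x = 853 cos 293° + T_B cos 214.3° + T_C cos 90° = 0.
        ΣF_y = 853 sin 293° + T_B sin 214.3° + T_C sin 90° = 0.
The known terms sum to (333.3, -785.2) N, so -0.8261 T_B + 0.0000 T_C = -333.3 and -0.5635 T_B + 1.0000 T_C = 785.2.
Solving simultaneously: T_B = 403.5 N, T_C = 1013 N.

T_B ≈ 403 N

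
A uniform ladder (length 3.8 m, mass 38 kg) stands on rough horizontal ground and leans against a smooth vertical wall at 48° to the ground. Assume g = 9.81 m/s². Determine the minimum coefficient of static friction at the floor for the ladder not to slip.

ΣF_y = 0: N_floor = 38×9.81 = 372.78 N.
Torques about the foot: N_wall · 3.8 sin 48° = 38×9.81×1.9 cos 48° → N_wall = 167.83 N.
ΣF_x = 0: f_floor = N_wall = 167.83 N.
μ_min = f_floor / N_floor = 167.83 / 372.78 = 0.4502.

μ_min ≈ 0.450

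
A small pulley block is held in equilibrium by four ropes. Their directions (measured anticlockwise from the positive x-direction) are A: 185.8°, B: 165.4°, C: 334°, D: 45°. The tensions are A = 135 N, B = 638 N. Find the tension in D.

T_D ≈ 209 N

Resolve: ΣF_x = 135 cos 185.8° + 638 cos 165.4° + T_C cos 334° + T_D cos 45° = 0.
        ΣF_y = 135 sin 185.8° + 638 sin 165.4° + T_C sin 334° + T_D sin 45° = 0.
The known terms sum to (-751.7, 147.2) N, so 0.8988 T_C + 0.7071 T_D = 751.7 and -0.4384 T_C + 0.7071 T_D = -147.2.
Solving simultaneously: T_C = 672.2 N, T_D = 208.6 N.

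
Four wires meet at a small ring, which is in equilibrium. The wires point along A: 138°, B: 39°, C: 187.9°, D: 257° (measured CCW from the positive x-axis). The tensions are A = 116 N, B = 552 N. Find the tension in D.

T_D ≈ 400 N

Resolve: ΣF_x = 116 cos 138° + 552 cos 39° + T_C cos 187.9° + T_D cos 257° = 0.
        ΣF_y = 116 sin 138° + 552 sin 39° + T_C sin 187.9° + T_D sin 257° = 0.
The known terms sum to (342.8, 425) N, so -0.9905 T_C − 0.2250 T_D = -342.8 and -0.1374 T_C − 0.9744 T_D = -425.
Solving simultaneously: T_C = 255.2 N, T_D = 400.2 N.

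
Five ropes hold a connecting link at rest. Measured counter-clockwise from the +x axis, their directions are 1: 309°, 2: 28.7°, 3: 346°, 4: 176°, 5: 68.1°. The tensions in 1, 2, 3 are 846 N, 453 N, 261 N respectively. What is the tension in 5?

T_5 ≈ 441 N

Resolve: ΣF_x = 846 cos 309° + 453 cos 28.7° + 261 cos 346° + T_4 cos 176° + T_5 cos 68.1° = 0.
        ΣF_y = 846 sin 309° + 453 sin 28.7° + 261 sin 346° + T_4 sin 176° + T_5 sin 68.1° = 0.
The known terms sum to (1183, -503.1) N, so -0.9976 T_4 + 0.3730 T_5 = -1183 and 0.0698 T_4 + 0.9278 T_5 = 503.1.
Solving simultaneously: T_4 = 1351 N, T_5 = 440.6 N.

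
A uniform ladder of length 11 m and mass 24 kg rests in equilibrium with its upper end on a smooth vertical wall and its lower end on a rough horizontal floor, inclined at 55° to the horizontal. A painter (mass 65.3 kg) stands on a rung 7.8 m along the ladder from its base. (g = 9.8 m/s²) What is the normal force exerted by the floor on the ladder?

ΣF_y = 0: N_floor = 24×9.8 + 65.3×9.8 = 875.14 N.

N_floor ≈ 875 N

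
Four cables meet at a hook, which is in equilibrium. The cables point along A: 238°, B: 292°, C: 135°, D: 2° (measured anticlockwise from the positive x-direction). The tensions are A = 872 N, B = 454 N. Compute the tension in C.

Resolve: ΣF_x = 872 cos 238° + 454 cos 292° + T_C cos 135° + T_D cos 2° = 0.
        ΣF_y = 872 sin 238° + 454 sin 292° + T_C sin 135° + T_D sin 2° = 0.
The known terms sum to (-292, -1160) N, so -0.7071 T_C + 0.9994 T_D = 292 and 0.7071 T_C + 0.0349 T_D = 1160.
Solving simultaneously: T_C = 1572 N, T_D = 1404 N.

T_C ≈ 1570 N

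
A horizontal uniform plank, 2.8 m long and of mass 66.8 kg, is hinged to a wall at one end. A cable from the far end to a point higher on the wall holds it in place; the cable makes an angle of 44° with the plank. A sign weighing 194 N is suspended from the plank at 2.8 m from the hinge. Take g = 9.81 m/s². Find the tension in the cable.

Take torques about the hinge: T sin 44° · 2.8 = 66.8×9.81×1.4 + 194×2.8 = 1460.6 N·m.
So T = 1460.6 / (0.6947 × 2.8) = 750.95 N.

T ≈ 751 N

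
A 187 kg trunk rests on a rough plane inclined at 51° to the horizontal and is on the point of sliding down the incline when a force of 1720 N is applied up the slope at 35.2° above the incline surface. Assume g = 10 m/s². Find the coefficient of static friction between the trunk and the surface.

On the verge of sliding down the incline, friction is at its maximum μN and acts up the slope.
Perpendicular to incline: N = W cos 51° − P sin 35.2° = 1177 − 991.5 = 185.4 N.
Along incline: P cos 35.2° + μN = W sin 51° → μ = (W sin 51° − P cos 35.2°) / N = 0.2577.

μ ≈ 0.258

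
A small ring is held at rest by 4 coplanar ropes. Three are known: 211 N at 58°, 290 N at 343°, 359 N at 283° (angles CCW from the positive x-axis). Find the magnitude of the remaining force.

Sum the known components: ΣF_x = 469.9 N, ΣF_y = -255.6 N.
For equilibrium the remaining force must supply (−ΣF_x, −ΣF_y) = (-469.9, 255.6) N.
Magnitude = √((-469.9)² + (255.6)²) = 534.9 N; direction = atan2(255.6, -469.9) = 151.5°.

F ≈ 535 N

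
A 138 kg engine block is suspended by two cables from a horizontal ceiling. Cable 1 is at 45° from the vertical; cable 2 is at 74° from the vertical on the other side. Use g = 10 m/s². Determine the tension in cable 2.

T_2 ≈ 1120 N

Angles from the horizontal: cable 1 is 90° − 45° = 45°, cable 2 is 90° − 74° = 16°.
Weight W = 138 × 10 = 1380 N acts straight down.
Horizontal: T_1 cos 45° = T_2 cos 16°  →  T_1 = 1.359 T_2.
Vertical: T_1 sin 45° + T_2 sin 16° = 1380.
Substituting the horizontal relation into the vertical equation gives 1.237 T_2 = 1380, so T_2 = 1116 N.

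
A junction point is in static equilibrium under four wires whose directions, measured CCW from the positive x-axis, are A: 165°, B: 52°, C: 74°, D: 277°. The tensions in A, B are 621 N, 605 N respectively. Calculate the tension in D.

Resolve: ΣF_x = 621 cos 165° + 605 cos 52° + T_C cos 74° + T_D cos 277° = 0.
        ΣF_y = 621 sin 165° + 605 sin 52° + T_C sin 74° + T_D sin 277° = 0.
The known terms sum to (-227.4, 637.5) N, so 0.2756 T_C + 0.1219 T_D = 227.4 and 0.9613 T_C − 0.9925 T_D = -637.5.
Solving simultaneously: T_C = 378.7 N, T_D = 1009 N.

T_D ≈ 1010 N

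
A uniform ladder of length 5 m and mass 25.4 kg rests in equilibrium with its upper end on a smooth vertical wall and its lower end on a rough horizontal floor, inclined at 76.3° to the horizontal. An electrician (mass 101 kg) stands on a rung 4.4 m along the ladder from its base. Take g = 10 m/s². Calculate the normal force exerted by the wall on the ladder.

Torques about the foot: N_wall · 5 sin 76.3° = 25.4×10×2.5 cos 76.3° + 101×10×4.4 cos 76.3° → N_wall = 247.63 N.

N_wall ≈ 248 N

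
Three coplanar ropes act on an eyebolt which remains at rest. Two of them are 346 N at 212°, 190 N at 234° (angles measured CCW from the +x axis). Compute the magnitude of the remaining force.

F ≈ 527 N

Sum the known components: ΣF_x = -405.1 N, ΣF_y = -337.1 N.
For equilibrium the remaining force must supply (−ΣF_x, −ΣF_y) = (405.1, 337.1) N.
Magnitude = √((405.1)² + (337.1)²) = 527 N; direction = atan2(337.1, 405.1) = 39.8°.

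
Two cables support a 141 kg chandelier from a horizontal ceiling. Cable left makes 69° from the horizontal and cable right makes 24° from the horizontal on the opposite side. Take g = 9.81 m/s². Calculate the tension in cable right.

T_right ≈ 496 N

Weight W = 141 × 9.81 = 1383 N acts straight down.
Horizontal: T_left cos 69° = T_right cos 24°  →  T_left = 2.549 T_right.
Vertical: T_left sin 69° + T_right sin 24° = 1383.
Substituting the horizontal relation into the vertical equation gives 2.787 T_right = 1383, so T_right = 496.4 N.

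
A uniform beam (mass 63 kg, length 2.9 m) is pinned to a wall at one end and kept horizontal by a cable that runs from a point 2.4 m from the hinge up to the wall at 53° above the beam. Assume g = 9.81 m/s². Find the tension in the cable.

Take torques about the hinge: T sin 53° · 2.4 = 63×9.81×1.45 = 896.14 N·m.
So T = 896.14 / (0.7986 × 2.4) = 467.54 N.

T ≈ 468 N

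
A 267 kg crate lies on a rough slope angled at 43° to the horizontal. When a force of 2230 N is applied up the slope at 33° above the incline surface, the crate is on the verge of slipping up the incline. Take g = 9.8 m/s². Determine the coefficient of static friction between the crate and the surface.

μ ≈ 0.123

On the verge of sliding up the incline, friction is at its maximum μN and acts down the slope.
Perpendicular to incline: N = W cos 43° − P sin 33° = 1914 − 1215 = 699.1 N.
Along incline: P cos 33° − μN = W sin 43° → μ = −(W sin 43° − P cos 33°) / N = 0.1226.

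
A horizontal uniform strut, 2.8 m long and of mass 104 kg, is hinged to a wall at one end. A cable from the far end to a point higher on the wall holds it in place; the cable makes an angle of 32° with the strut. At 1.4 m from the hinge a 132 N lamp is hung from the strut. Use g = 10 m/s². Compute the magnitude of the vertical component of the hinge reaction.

|H_y| ≈ 586 N

Take torques about the hinge: T sin 32° · 2.8 = 104×10×1.4 + 132×1.4 = 1640.8 N·m.
So T = 1640.8 / (0.5299 × 2.8) = 1105.8 N.
ΣF_y = 0: H_y = (104×10 + 132) − T sin 32° = 1172 − 586 = 586 N.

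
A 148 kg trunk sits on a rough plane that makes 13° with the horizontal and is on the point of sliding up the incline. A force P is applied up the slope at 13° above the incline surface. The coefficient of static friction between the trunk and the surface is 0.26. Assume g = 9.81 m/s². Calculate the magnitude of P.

On the verge of sliding up the incline, friction equals μN and acts down the slope.
Perpendicular: N + P sin 13° = W cos 13° = 1415 N.
Along incline: P cos 13° = W sin 13° + μN  with W sin 13° = 326.6 N.
Solving the pair for P and N: P = 672.3 N, N = 1263 N (and f = μN = 328.5 N).

P ≈ 672 N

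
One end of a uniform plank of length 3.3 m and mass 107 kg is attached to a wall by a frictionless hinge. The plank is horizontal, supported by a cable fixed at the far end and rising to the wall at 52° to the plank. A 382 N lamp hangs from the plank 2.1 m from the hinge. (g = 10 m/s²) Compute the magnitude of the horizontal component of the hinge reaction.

H_x ≈ 608 N

Take torques about the hinge: T sin 52° · 3.3 = 107×10×1.65 + 382×2.1 = 2567.7 N·m.
So T = 2567.7 / (0.7880 × 3.3) = 987.41 N.
ΣF_x = 0: H_x = T cos 52° = 607.91 N.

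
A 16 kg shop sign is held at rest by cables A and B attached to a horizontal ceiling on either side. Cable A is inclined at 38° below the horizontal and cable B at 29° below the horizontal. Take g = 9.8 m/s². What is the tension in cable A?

Weight W = 16 × 9.8 = 156.8 N acts straight down.
Horizontal: T_A cos 38° = T_B cos 29°  →  T_B = 0.901 T_A.
Vertical: T_A sin 38° + T_B sin 29° = 156.8.
Substituting the horizontal relation into the vertical equation gives 1.052 T_A = 156.8, so T_A = 149 N.

T_A ≈ 149 N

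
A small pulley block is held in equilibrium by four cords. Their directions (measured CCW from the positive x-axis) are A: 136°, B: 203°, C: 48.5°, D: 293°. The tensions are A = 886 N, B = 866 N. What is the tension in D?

T_D ≈ 1390 N

Resolve: ΣF_x = 886 cos 136° + 866 cos 203° + T_C cos 48.5° + T_D cos 293° = 0.
        ΣF_y = 886 sin 136° + 866 sin 203° + T_C sin 48.5° + T_D sin 293° = 0.
The known terms sum to (-1434, 277.1) N, so 0.6626 T_C + 0.3907 T_D = 1434 and 0.7490 T_C − 0.9205 T_D = -277.1.
Solving simultaneously: T_C = 1343 N, T_D = 1394 N.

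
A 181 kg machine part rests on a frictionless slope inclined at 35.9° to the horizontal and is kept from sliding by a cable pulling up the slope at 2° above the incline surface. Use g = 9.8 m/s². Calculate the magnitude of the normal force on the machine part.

Take axes along and perpendicular to the incline. Weight components: W sin 35.9° = 1040 N down-slope, W cos 35.9° = 1437 N into the surface.
Along incline: T cos 2° = W sin 35.9° → T = 1041 N.
Perpendicular: N = W cos 35.9° − T sin 2° = 1401 N.

N ≈ 1400 N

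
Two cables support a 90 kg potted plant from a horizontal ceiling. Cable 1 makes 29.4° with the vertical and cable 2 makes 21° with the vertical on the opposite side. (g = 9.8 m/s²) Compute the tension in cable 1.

Angles from the horizontal: cable 1 is 90° − 29.4° = 60.6°, cable 2 is 90° − 21° = 69°.
Weight W = 90 × 9.8 = 882 N acts straight down.
Horizontal: T_1 cos 60.6° = T_2 cos 69°  →  T_2 = 1.37 T_1.
Vertical: T_1 sin 60.6° + T_2 sin 69° = 882.
Substituting the horizontal relation into the vertical equation gives 2.15 T_1 = 882, so T_1 = 410.2 N.

T_1 ≈ 410 N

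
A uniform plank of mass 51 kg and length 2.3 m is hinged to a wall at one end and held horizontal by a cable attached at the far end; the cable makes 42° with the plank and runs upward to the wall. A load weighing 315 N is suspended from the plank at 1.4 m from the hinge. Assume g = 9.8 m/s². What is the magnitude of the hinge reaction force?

Take torques about the hinge: T sin 42° · 2.3 = 51×9.8×1.15 + 315×1.4 = 1015.8 N·m.
So T = 1015.8 / (0.6691 × 2.3) = 660.02 N.
ΣF_x = 0: H_x = T cos 42° = 490.49 N.
ΣF_y = 0: H_y = (51×9.8 + 315) − T sin 42° = 814.8 − 441.64 = 373.16 N.
|H| = √(H_x² + H_y²) = √((490.49)² + (373.16)²) = 616.3 N.

|H| ≈ 616 N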